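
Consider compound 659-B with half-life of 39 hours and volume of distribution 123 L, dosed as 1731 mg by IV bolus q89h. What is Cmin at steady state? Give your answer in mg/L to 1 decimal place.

3.6 mg/L

τ/t½ = 89/39 ≈ 2.2821, so fraction remaining f = (1/2)^(89/39) ≈ 0.2056.
Single-dose peak C₀ = D/Vd = 1731/123 ≈ 14.073 mg/L.
Steady-state trough Cmin,ss = C₀·f/(1−f) ≈ 14.073 × 0.2056/0.7944 ≈ 3.642 mg/L.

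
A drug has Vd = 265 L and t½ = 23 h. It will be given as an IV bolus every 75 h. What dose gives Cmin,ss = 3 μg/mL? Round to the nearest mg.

6826 mg

τ/t½ = 75/23 ≈ 3.2609, so f = (1/2)^(75/23) ≈ 0.104323.
Cmin,ss = (D/Vd)·f/(1−f), so D = Cmin,ss·Vd·(1−f)/f.
D = 3 × 265 × (1−f)/f ≈ 3 × 265 × 8.58561 ≈ 6825.56 mg.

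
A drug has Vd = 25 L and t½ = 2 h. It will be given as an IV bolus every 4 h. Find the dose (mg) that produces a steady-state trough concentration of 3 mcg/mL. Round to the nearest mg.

225 mg

τ/t½ = 4/2 ≈ 2, so f = (1/2)^(4/2) ≈ 0.250000.
Cmin,ss = (D/Vd)·f/(1−f), so D = Cmin,ss·Vd·(1−f)/f.
D = 3 × 25 × (1−f)/f ≈ 3 × 25 × 3.00000 ≈ 225.00 mg.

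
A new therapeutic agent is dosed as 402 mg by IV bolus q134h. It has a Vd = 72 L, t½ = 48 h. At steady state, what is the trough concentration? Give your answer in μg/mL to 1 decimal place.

k = ln2/t½ = ln2/48 ≈ 0.014441 h⁻¹; fraction remaining f = e^(−kτ) = e^(−0.014441×134) ≈ 0.1444.
At steady state, accumulation factor R = 1/(1 − e^(−kτ)) ≈ 1.1688.
Single-dose peak C₀ = D/Vd = 402/72 ≈ 5.583 μg/mL.
Steady-state peak Cmax,ss = C₀·R ≈ 5.583 × 1.1688 ≈ 6.525 μg/mL.
One interval later, Cmin,ss = Cmax,ss·e^(−kτ) ≈ 6.525 × 0.1444 ≈ 0.942 μg/mL.

0.9 μg/mL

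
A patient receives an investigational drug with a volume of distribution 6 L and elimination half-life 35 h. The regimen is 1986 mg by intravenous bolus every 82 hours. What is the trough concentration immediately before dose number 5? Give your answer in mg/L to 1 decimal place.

81.1 mg/L

f = (1/2)^(τ/t½) = (1/2)^(82/35) ≈ 0.1971.
C₀ = D/Vd = 1986/6 ≈ 331.000 mg/L.
Before the 5th dose, 4 doses have been given. Superposition: Cmin = C₀·(f + f² + … + f^4).
≈ 331.000 × (0.1971 + 0.0388 + 0.0077 + 0.0015) ≈ 331.000 × 0.2451 ≈ 81.128 mg/L.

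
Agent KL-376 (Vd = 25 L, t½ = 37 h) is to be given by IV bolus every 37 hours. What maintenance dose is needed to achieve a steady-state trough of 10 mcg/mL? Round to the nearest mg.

250 mg

τ/t½ = 37/37 ≈ 1, so f = (1/2)^(37/37) ≈ 0.500000.
Cmin,ss = (D/Vd)·f/(1−f), so D = Cmin,ss·Vd·(1−f)/f.
D = 10 × 25 × (1−f)/f ≈ 10 × 25 × 1.00000 ≈ 250.00 mg.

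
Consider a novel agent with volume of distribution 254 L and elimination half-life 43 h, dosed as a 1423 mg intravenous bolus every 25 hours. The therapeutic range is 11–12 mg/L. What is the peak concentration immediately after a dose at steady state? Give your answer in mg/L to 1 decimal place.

k = ln2/t½ = ln2/43 ≈ 0.016120 h⁻¹; fraction remaining f = e^(−kτ) = e^(−0.016120×25) ≈ 0.6683.
Accumulation ratio R = 1/(1 − f) ≈ 1/0.3317 ≈ 3.0148.
Single-dose peak C₀ = D/Vd = 1423/254 ≈ 5.602 mg/L.
Steady-state peak Cmax,ss = C₀·R ≈ 5.602 × 3.0148 ≈ 16.889 mg/L.
Peak 16.9 mg/L vs MTC 12 mg/L: exceeds toxic threshold.

16.9 mg/L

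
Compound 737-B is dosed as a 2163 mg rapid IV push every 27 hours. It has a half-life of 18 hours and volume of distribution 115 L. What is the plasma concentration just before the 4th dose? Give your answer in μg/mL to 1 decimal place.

f = (1/2)^(τ/t½) = (1/2)^(27/18) ≈ 0.3536.
C₀ = D/Vd = 2163/115 ≈ 18.809 μg/mL.
Before the 4th dose, 3 doses have been given. Superposition: Cmin = C₀·(f + f² + … + f^3).
≈ 18.809 × (0.3536 + 0.1250 + 0.0442) ≈ 18.809 × 0.5228 ≈ 9.833 μg/mL.

9.8 μg/mL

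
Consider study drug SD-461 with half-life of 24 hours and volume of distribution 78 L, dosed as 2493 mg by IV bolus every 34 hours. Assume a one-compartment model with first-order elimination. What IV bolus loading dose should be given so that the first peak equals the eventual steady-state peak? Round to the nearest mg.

3986 mg

f = (1/2)^(34/24) ≈ 0.374577; accumulation ratio R = 1/(1−f) ≈ 1.59892.
Loading dose to hit Cmax,ss on first dose: D_load = D_maint·R ≈ 2493 × 1.59892 ≈ 3986.11 mg.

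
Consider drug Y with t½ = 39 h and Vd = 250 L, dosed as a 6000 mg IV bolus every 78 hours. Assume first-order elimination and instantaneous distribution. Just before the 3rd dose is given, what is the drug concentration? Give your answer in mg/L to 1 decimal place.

7.5 mg/L

f = (1/2)^(τ/t½) = (1/2)^(78/39) ≈ 0.2500.
C₀ = D/Vd = 6000/250 ≈ 24.000 mg/L.
Before the 3rd dose, 2 doses have been given. Superposition: Cmin = C₀·(f + f²).
≈ 24.000 × (0.2500 + 0.0625) ≈ 24.000 × 0.3125 ≈ 7.500 mg/L.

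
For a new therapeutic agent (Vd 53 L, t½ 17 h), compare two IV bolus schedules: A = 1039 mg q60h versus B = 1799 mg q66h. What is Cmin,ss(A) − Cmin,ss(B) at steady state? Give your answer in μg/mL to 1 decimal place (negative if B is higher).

Regimen A: f = (1/2)^(60/17) ≈ 0.0866; Cmin,ss = (1039/53)·f/(1−f) ≈ 1.859 μg/mL.
Regimen B: f = (1/2)^(66/17) ≈ 0.0678; Cmin,ss = (1799/53)·f/(1−f) ≈ 2.469 μg/mL.
Difference ≈ 1.859 − 2.469 ≈ -0.610 μg/mL.

-0.6 μg/mL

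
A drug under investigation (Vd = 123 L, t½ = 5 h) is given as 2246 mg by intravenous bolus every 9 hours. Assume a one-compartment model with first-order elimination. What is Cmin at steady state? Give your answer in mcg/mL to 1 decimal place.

τ/t½ = 9/5 ≈ 1.8, so fraction remaining f = (1/2)^(9/5) ≈ 0.2872.
Single-dose peak C₀ = D/Vd = 2246/123 ≈ 18.260 mcg/mL.
Steady-state trough Cmin,ss = C₀·f/(1−f) ≈ 18.260 × 0.2872/0.7128 ≈ 7.357 mcg/mL.

7.4 mcg/mL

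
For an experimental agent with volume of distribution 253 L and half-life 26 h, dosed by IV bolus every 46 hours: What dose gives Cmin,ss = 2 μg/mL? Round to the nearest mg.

τ/t½ = 46/26 ≈ 1.7692, so f = (1/2)^(46/26) ≈ 0.293365.
Cmin,ss = (D/Vd)·f/(1−f), so D = Cmin,ss·Vd·(1−f)/f.
D = 2 × 253 × (1−f)/f ≈ 2 × 253 × 2.40872 ≈ 1218.81 mg.

1219 mg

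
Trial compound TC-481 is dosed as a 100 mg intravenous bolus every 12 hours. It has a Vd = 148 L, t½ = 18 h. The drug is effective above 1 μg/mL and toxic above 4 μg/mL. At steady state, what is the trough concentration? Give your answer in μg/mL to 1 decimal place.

τ/t½ = 12/18 ≈ 0.66667, so fraction remaining f = (1/2)^(12/18) ≈ 0.6300.
Single-dose peak C₀ = D/Vd = 100/148 ≈ 0.676 μg/mL.
Steady-state trough Cmin,ss = C₀·f/(1−f) ≈ 0.676 × 0.6300/0.3700 ≈ 1.151 μg/mL.
Trough 1.2 μg/mL vs MEC 1 μg/mL: adequate.

1.2 μg/mL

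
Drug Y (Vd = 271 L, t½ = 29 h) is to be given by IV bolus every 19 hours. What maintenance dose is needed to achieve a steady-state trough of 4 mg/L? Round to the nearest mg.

623 mg

τ/t½ = 19/29 ≈ 0.65517, so f = (1/2)^(19/29) ≈ 0.635000.
Cmin,ss = (D/Vd)·f/(1−f), so D = Cmin,ss·Vd·(1−f)/f.
D = 4 × 271 × (1−f)/f ≈ 4 × 271 × 0.57480 ≈ 623.08 mg.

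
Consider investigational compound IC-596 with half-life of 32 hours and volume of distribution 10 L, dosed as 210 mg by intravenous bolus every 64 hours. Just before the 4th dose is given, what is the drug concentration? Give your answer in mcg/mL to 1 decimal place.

6.9 mcg/mL

f = (1/2)^(τ/t½) = (1/2)^(64/32) ≈ 0.2500.
C₀ = D/Vd = 210/10 ≈ 21.000 mcg/mL.
Before the 4th dose, 3 doses have been given. Superposition: Cmin = C₀·(f + f² + … + f^3).
≈ 21.000 × (0.2500 + 0.0625 + 0.0156) ≈ 21.000 × 0.3281 ≈ 6.890 mcg/mL.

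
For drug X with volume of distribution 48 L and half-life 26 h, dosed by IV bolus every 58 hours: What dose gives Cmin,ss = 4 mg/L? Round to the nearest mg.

τ/t½ = 58/26 ≈ 2.2308, so f = (1/2)^(58/26) ≈ 0.213045.
Cmin,ss = (D/Vd)·f/(1−f), so D = Cmin,ss·Vd·(1−f)/f.
D = 4 × 48 × (1−f)/f ≈ 4 × 48 × 3.69384 ≈ 709.22 mg.

709 mg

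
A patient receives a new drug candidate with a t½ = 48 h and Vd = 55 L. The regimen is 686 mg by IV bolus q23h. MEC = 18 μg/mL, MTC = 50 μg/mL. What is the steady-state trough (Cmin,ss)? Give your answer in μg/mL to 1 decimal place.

k = ln2/t½ = ln2/48 ≈ 0.014441 h⁻¹; fraction remaining f = e^(−kτ) = e^(−0.014441×23) ≈ 0.7174.
Accumulation ratio R = 1/(1 − f) ≈ 1/0.2826 ≈ 3.5386.
Each bolus raises the concentration by D/Vd = 686/55 ≈ 12.473 μg/mL.
Steady-state peak Cmax,ss = C₀·R ≈ 12.473 × 3.5386 ≈ 44.137 μg/mL.
One interval later, Cmin,ss = Cmax,ss·e^(−kτ) ≈ 44.137 × 0.7174 ≈ 31.664 μg/mL.
Trough 31.7 μg/mL vs MEC 18 μg/mL: adequate.

31.7 μg/mL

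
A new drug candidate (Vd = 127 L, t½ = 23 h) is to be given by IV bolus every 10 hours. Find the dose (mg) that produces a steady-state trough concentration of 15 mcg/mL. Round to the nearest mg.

τ/t½ = 10/23 ≈ 0.43478, so f = (1/2)^(10/23) ≈ 0.739805.
Cmin,ss = (D/Vd)·f/(1−f), so D = Cmin,ss·Vd·(1−f)/f.
D = 15 × 127 × (1−f)/f ≈ 15 × 127 × 0.35171 ≈ 670.01 mg.

670 mg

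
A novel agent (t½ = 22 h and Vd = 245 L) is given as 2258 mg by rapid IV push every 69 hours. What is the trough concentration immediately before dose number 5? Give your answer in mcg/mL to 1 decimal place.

1.2 mcg/mL

f = (1/2)^(τ/t½) = (1/2)^(69/22) ≈ 0.1137.
C₀ = D/Vd = 2258/245 ≈ 9.216 mcg/mL.
Before the 5th dose, 4 doses have been given. Superposition: Cmin = C₀·(f + f² + … + f^4).
≈ 9.216 × (0.1137 + 0.0129 + 0.0015 + 0.0002) ≈ 9.216 × 0.1283 ≈ 1.182 mcg/mL.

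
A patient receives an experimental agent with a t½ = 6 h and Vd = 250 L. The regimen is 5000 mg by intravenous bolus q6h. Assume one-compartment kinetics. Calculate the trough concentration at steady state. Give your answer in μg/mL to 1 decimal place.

20.0 μg/mL

τ = 6 h = 1 half-life, so f = (1/2)^1 = 0.5.
At steady state, R = 1/(1 − 0.5) = 2/1.
Single-dose peak C₀ = D/Vd = 5000/250 = 20 μg/mL.
Steady-state peak Cmax,ss = C₀·R = 20 × 2/1 ≈ 40.000 μg/mL.
Steady-state trough Cmin,ss = Cmax,ss·f ≈ 40.000 × 0.5 ≈ 20.000 μg/mL.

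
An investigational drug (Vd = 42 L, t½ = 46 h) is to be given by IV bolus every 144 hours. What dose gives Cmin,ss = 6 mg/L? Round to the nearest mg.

τ/t½ = 144/46 ≈ 3.1304, so f = (1/2)^(144/46) ≈ 0.114195.
Cmin,ss = (D/Vd)·f/(1−f), so D = Cmin,ss·Vd·(1−f)/f.
D = 6 × 42 × (1−f)/f ≈ 6 × 42 × 7.75695 ≈ 1954.75 mg.

1955 mg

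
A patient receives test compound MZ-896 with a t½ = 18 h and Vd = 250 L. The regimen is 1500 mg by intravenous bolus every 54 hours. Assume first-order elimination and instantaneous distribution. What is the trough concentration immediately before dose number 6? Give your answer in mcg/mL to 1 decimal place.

f = (1/2)^(τ/t½) = (1/2)^(54/18) ≈ 0.1250.
C₀ = D/Vd = 1500/250 ≈ 6.000 mcg/mL.
Before the 6th dose, 5 doses have been given. Superposition: Cmin = C₀·(f + f² + … + f^5).
≈ 6.000 × (0.1250 + 0.0156 + 0.0020 + 0.0002 + 0.0000) ≈ 6.000 × 0.1428 ≈ 0.857 mcg/mL.

0.9 mcg/mL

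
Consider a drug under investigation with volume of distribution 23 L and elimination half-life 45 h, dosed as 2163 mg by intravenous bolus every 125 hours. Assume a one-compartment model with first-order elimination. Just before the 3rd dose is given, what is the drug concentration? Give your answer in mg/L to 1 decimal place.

15.7 mg/L

f = (1/2)^(τ/t½) = (1/2)^(125/45) ≈ 0.1458.
C₀ = D/Vd = 2163/23 ≈ 94.043 mg/L.
Before the 3rd dose, 2 doses have been given. Superposition: Cmin = C₀·(f + f²).
≈ 94.043 × (0.1458 + 0.0213) ≈ 94.043 × 0.1671 ≈ 15.715 mg/L.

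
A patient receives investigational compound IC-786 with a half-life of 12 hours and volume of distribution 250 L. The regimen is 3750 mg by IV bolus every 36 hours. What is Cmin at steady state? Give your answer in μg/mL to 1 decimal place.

τ = 36 h = 3 half-lives, so f = (1/2)^3 = 0.125.
At steady state, R = 1/(1 − 0.125) = 8/7.
Single-dose peak C₀ = D/Vd = 3750/250 = 15 μg/mL.
Steady-state peak Cmax,ss = C₀·R = 15 × 8/7 ≈ 17.143 μg/mL.
Steady-state trough Cmin,ss = Cmax,ss·f ≈ 17.143 × 0.125 ≈ 2.143 μg/mL.

2.1 μg/mL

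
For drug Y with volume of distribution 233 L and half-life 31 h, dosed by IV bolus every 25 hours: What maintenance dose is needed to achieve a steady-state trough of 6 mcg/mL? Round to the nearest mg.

1047 mg

τ/t½ = 25/31 ≈ 0.80645, so f = (1/2)^(25/31) ≈ 0.571786.
Cmin,ss = (D/Vd)·f/(1−f), so D = Cmin,ss·Vd·(1−f)/f.
D = 6 × 233 × (1−f)/f ≈ 6 × 233 × 0.74891 ≈ 1046.98 mg.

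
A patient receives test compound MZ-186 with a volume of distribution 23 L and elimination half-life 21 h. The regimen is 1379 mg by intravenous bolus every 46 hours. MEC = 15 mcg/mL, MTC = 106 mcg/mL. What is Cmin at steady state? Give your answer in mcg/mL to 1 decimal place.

Over one 46-h interval, 46/21 ≈ 2.1905 half-lives elapse, leaving f ≈ 0.2191 of each dose.
At steady state, accumulation factor R = 1/(1 − e^(−kτ)) ≈ 1.2806.
Each bolus raises the concentration by D/Vd = 1379/23 ≈ 59.957 mcg/mL.
Cmax,ss = C₀/(1 − f) ≈ 59.957/0.7809 ≈ 76.779 mcg/mL.
One interval later, Cmin,ss = Cmax,ss·e^(−kτ) ≈ 76.779 × 0.2191 ≈ 16.822 mcg/mL.
Trough 16.8 mcg/mL vs MEC 15 mcg/mL: adequate.

16.8 mcg/mL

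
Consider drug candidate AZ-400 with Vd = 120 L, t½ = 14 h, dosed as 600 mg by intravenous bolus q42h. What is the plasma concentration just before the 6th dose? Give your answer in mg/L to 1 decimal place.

f = (1/2)^(τ/t½) = (1/2)^(42/14) ≈ 0.1250.
C₀ = D/Vd = 600/120 ≈ 5.000 mg/L.
Before the 6th dose, 5 doses have been given. Superposition: Cmin = C₀·(f + f² + … + f^5).
≈ 5.000 × (0.1250 + 0.0156 + 0.0020 + 0.0002 + 0.0000) ≈ 5.000 × 0.1428 ≈ 0.714 mg/L.

0.7 mg/L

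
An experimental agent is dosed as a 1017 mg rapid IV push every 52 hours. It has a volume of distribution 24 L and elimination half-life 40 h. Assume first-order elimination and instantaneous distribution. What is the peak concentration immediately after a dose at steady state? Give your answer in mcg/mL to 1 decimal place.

k = ln2/t½ = ln2/40 ≈ 0.017329 h⁻¹; fraction remaining f = e^(−kτ) = e^(−0.017329×52) ≈ 0.4061.
At steady state, accumulation factor R = 1/(1 − e^(−kτ)) ≈ 1.6838.
Single-dose peak C₀ = D/Vd = 1017/24 ≈ 42.375 mcg/mL.
Steady-state peak Cmax,ss = C₀·R ≈ 42.375 × 1.6838 ≈ 71.351 mcg/mL.

71.4 mcg/mL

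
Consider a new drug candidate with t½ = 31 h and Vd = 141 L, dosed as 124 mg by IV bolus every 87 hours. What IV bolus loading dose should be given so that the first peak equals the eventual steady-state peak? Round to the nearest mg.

145 mg

f = (1/2)^(87/31) ≈ 0.142947; accumulation ratio R = 1/(1−f) ≈ 1.16679.
Loading dose to hit Cmax,ss on first dose: D_load = D_maint·R ≈ 124 × 1.16679 ≈ 144.68 mg.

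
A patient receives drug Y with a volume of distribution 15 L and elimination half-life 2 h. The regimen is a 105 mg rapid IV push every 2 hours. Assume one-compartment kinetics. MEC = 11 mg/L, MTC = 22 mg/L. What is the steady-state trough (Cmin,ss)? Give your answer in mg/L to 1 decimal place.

The dosing interval is 1 half-life, so f = 2^(−1) = 0.5.
Accumulation ratio R = 1/(1 − f) = 1/0.5 = 2/1.
Single-dose peak C₀ = D/Vd = 105/15 = 7 mg/L.
Steady-state peak Cmax,ss = C₀·R = 7 × 2/1 ≈ 14.000 mg/L.
Steady-state trough Cmin,ss = Cmax,ss·f ≈ 14.000 × 0.5 ≈ 7.000 mg/L.
Trough 7.0 mg/L vs MEC 11 mg/L: subtherapeutic.

7.0 mg/L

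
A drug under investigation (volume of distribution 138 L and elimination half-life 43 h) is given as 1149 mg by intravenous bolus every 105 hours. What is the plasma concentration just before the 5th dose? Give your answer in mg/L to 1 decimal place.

1.9 mg/L

f = (1/2)^(τ/t½) = (1/2)^(105/43) ≈ 0.1840.
C₀ = D/Vd = 1149/138 ≈ 8.326 mg/L.
Before the 5th dose, 4 doses have been given. Superposition: Cmin = C₀·(f + f² + … + f^4).
≈ 8.326 × (0.1840 + 0.0339 + 0.0062 + 0.0011) ≈ 8.326 × 0.2252 ≈ 1.875 mg/L.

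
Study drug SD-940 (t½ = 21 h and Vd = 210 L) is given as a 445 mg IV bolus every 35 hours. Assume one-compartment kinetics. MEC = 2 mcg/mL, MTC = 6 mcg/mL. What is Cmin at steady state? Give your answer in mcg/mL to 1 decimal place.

τ/t½ = 35/21 ≈ 1.6667, so fraction remaining f = (1/2)^(35/21) ≈ 0.3150.
Each bolus raises the concentration by D/Vd = 445/210 ≈ 2.119 mcg/mL.
Steady-state trough Cmin,ss = C₀·f/(1−f) ≈ 2.119 × 0.3150/0.6850 ≈ 0.974 mcg/mL.
Trough 1.0 mcg/mL vs MEC 2 mcg/mL: subtherapeutic.

1.0 mcg/mL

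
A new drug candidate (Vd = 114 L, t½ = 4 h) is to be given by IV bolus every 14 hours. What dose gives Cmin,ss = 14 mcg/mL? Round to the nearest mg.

τ/t½ = 14/4 ≈ 3.5, so f = (1/2)^(14/4) ≈ 0.088388.
Cmin,ss = (D/Vd)·f/(1−f), so D = Cmin,ss·Vd·(1−f)/f.
D = 14 × 114 × (1−f)/f ≈ 14 × 114 × 10.31375 ≈ 16460.75 mg.

16461 mg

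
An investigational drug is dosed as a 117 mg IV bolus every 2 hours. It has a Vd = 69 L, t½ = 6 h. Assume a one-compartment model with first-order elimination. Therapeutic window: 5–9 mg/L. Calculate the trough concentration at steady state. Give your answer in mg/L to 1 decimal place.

τ/t½ = 2/6 ≈ 0.33333, so fraction remaining f = (1/2)^(2/6) ≈ 0.7937.
Each bolus raises the concentration by D/Vd = 117/69 ≈ 1.696 mg/L.
Steady-state trough Cmin,ss = C₀·f/(1−f) ≈ 1.696 × 0.7937/0.2063 ≈ 6.525 mg/L.
Trough 6.5 mg/L vs MEC 5 mg/L: adequate.

6.5 mg/L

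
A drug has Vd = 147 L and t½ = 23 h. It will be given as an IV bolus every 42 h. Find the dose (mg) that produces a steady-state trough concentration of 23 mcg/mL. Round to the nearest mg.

τ/t½ = 42/23 ≈ 1.8261, so f = (1/2)^(42/23) ≈ 0.282029.
Cmin,ss = (D/Vd)·f/(1−f), so D = Cmin,ss·Vd·(1−f)/f.
D = 23 × 147 × (1−f)/f ≈ 23 × 147 × 2.54573 ≈ 8607.11 mg.

8607 mg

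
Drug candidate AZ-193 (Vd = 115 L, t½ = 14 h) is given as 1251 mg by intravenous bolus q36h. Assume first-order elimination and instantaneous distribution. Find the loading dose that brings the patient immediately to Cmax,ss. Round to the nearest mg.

f = (1/2)^(36/14) ≈ 0.168238; accumulation ratio R = 1/(1−f) ≈ 1.20227.
Loading dose to hit Cmax,ss on first dose: D_load = D_maint·R ≈ 1251 × 1.20227 ≈ 1504.04 mg.

1504 mg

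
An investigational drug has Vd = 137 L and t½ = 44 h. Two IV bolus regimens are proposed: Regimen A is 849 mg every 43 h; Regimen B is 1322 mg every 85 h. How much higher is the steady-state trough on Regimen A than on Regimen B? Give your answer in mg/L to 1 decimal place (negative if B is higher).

3.0 mg/L

Regimen A: f = (1/2)^(43/44) ≈ 0.5079; Cmin,ss = (849/137)·f/(1−f) ≈ 6.396 mg/L.
Regimen B: f = (1/2)^(85/44) ≈ 0.2621; Cmin,ss = (1322/137)·f/(1−f) ≈ 3.428 mg/L.
Difference ≈ 6.396 − 3.428 ≈ 2.968 mg/L.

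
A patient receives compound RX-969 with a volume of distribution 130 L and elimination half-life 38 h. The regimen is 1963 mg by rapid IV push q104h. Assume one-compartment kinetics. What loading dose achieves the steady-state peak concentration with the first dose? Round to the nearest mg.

2309 mg

f = (1/2)^(104/38) ≈ 0.150013; accumulation ratio R = 1/(1−f) ≈ 1.17649.
Loading dose to hit Cmax,ss on first dose: D_load = D_maint·R ≈ 1963 × 1.17649 ≈ 2309.45 mg.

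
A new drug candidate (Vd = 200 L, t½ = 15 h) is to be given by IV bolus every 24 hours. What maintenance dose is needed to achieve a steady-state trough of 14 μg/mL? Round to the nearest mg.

5688 mg

τ/t½ = 24/15 ≈ 1.6, so f = (1/2)^(24/15) ≈ 0.329877.
Cmin,ss = (D/Vd)·f/(1−f), so D = Cmin,ss·Vd·(1−f)/f.
D = 14 × 200 × (1−f)/f ≈ 14 × 200 × 2.03143 ≈ 5688.00 mg.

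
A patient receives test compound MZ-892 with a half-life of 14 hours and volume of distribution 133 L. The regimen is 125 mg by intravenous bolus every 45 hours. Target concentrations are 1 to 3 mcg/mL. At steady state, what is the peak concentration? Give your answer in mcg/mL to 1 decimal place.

1.1 mcg/mL

τ/t½ = 45/14 ≈ 3.2143, so fraction remaining f = (1/2)^(45/14) ≈ 0.1077.
Accumulation ratio R = 1/(1 − f) ≈ 1/0.8923 ≈ 1.1207.
Single-dose peak C₀ = D/Vd = 125/133 ≈ 0.940 mcg/mL.
Cmax,ss = C₀/(1 − f) ≈ 0.940/0.8923 ≈ 1.053 mcg/mL.
Peak 1.1 mcg/mL vs MTC 3 mcg/mL: below toxic threshold.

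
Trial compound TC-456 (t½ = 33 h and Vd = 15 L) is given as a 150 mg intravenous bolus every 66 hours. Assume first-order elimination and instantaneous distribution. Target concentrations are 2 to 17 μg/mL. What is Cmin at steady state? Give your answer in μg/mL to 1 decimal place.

3.3 μg/mL

The dosing interval is 2 half-lives, so f = 2^(−2) = 0.25.
Accumulation ratio R = 1/(1 − f) = 1/0.75 = 4/3.
Single-dose peak C₀ = D/Vd = 150/15 = 10 μg/mL.
Steady-state peak Cmax,ss = C₀·R = 10 × 4/3 ≈ 13.333 μg/mL.
Steady-state trough Cmin,ss = Cmax,ss·f ≈ 13.333 × 0.25 ≈ 3.333 μg/mL.
Trough 3.3 μg/mL vs MEC 2 μg/mL: adequate.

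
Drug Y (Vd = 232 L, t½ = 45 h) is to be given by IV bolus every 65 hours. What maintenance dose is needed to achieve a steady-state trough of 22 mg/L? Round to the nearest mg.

8787 mg

τ/t½ = 65/45 ≈ 1.4444, so f = (1/2)^(65/45) ≈ 0.367434.
Cmin,ss = (D/Vd)·f/(1−f), so D = Cmin,ss·Vd·(1−f)/f.
D = 22 × 232 × (1−f)/f ≈ 22 × 232 × 1.72158 ≈ 8786.94 mg.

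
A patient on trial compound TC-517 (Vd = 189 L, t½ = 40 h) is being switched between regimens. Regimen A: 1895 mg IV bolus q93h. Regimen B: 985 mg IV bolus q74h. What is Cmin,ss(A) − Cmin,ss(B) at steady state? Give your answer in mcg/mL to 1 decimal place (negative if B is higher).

Regimen A: f = (1/2)^(93/40) ≈ 0.1996; Cmin,ss = (1895/189)·f/(1−f) ≈ 2.500 mcg/mL.
Regimen B: f = (1/2)^(74/40) ≈ 0.2774; Cmin,ss = (985/189)·f/(1−f) ≈ 2.001 mcg/mL.
Difference ≈ 2.500 − 2.001 ≈ 0.499 mcg/mL.

0.5 mcg/mL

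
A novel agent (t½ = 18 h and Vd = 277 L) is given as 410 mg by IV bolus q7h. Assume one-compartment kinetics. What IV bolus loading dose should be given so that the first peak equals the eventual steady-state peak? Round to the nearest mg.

1735 mg

f = (1/2)^(7/18) ≈ 0.763718; accumulation ratio R = 1/(1−f) ≈ 4.23223.
Loading dose to hit Cmax,ss on first dose: D_load = D_maint·R ≈ 410 × 4.23223 ≈ 1735.21 mg.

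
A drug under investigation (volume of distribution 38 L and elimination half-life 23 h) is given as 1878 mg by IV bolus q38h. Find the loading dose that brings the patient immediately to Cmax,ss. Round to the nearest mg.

2754 mg

f = (1/2)^(38/23) ≈ 0.318160; accumulation ratio R = 1/(1−f) ≈ 1.46662.
Loading dose to hit Cmax,ss on first dose: D_load = D_maint·R ≈ 1878 × 1.46662 ≈ 2754.31 mg.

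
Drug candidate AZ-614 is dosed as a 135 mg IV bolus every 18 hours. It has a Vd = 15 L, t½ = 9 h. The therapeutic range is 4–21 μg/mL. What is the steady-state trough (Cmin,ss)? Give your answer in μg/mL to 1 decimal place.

The dosing interval is 2 half-lives, so f = 2^(−2) = 0.25.
Accumulation ratio R = 1/(1 − f) = 1/0.75 = 4/3.
Single-dose peak C₀ = D/Vd = 135/15 = 9 μg/mL.
Steady-state peak Cmax,ss = C₀·R = 9 × 4/3 ≈ 12.000 μg/mL.
Steady-state trough Cmin,ss = Cmax,ss·f ≈ 12.000 × 0.25 ≈ 3.000 μg/mL.
Trough 3.0 μg/mL vs MEC 4 μg/mL: subtherapeutic.

3.0 μg/mL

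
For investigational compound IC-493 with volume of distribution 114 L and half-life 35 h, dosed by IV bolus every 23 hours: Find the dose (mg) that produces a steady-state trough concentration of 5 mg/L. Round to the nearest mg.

329 mg

τ/t½ = 23/35 ≈ 0.65714, so f = (1/2)^(23/35) ≈ 0.634133.
Cmin,ss = (D/Vd)·f/(1−f), so D = Cmin,ss·Vd·(1−f)/f.
D = 5 × 114 × (1−f)/f ≈ 5 × 114 × 0.57696 ≈ 328.87 mg.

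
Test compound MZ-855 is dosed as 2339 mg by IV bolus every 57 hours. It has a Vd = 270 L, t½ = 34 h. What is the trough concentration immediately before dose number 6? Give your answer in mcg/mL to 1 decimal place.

3.9 mcg/mL

f = (1/2)^(τ/t½) = (1/2)^(57/34) ≈ 0.3128.
C₀ = D/Vd = 2339/270 ≈ 8.663 mcg/mL.
Before the 6th dose, 5 doses have been given. Superposition: Cmin = C₀·(f + f² + … + f^5).
≈ 8.663 × (0.3128 + 0.0978 + 0.0306 + 0.0096 + 0.0030) ≈ 8.663 × 0.4538 ≈ 3.931 mcg/mL.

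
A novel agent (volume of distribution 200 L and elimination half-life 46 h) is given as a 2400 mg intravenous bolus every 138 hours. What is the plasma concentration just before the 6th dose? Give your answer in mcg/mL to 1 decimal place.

1.7 mcg/mL

f = (1/2)^(τ/t½) = (1/2)^(138/46) ≈ 0.1250.
C₀ = D/Vd = 2400/200 ≈ 12.000 mcg/mL.
Before the 6th dose, 5 doses have been given. Superposition: Cmin = C₀·(f + f² + … + f^5).
≈ 12.000 × (0.1250 + 0.0156 + 0.0020 + 0.0002 + 0.0000) ≈ 12.000 × 0.1428 ≈ 1.714 mcg/mL.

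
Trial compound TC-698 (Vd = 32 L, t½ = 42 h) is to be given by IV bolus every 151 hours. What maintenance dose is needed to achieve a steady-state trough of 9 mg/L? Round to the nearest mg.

τ/t½ = 151/42 ≈ 3.5952, so f = (1/2)^(151/42) ≈ 0.082742.
Cmin,ss = (D/Vd)·f/(1−f), so D = Cmin,ss·Vd·(1−f)/f.
D = 9 × 32 × (1−f)/f ≈ 9 × 32 × 11.08576 ≈ 3192.70 mg.

3193 mg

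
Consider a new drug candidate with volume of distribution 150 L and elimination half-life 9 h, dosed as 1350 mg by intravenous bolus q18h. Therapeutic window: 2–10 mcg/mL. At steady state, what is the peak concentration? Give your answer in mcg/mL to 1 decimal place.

12.0 mcg/mL

τ = 18 h = 2 half-lives, so f = (1/2)^2 = 0.25.
Accumulation ratio R = 1/(1 − f) = 1/0.75 = 4/3.
Single-dose peak C₀ = D/Vd = 1350/150 = 9 mcg/mL.
Steady-state peak Cmax,ss = C₀·R = 9 × 4/3 ≈ 12.000 mcg/mL.
Peak 12.0 mcg/mL vs MTC 10 mcg/mL: exceeds toxic threshold.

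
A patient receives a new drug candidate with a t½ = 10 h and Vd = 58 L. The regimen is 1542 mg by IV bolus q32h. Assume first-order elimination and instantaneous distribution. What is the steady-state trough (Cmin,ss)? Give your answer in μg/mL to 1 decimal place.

3.2 μg/mL

Over one 32-h interval, 32/10 ≈ 3.2 half-lives elapse, leaving f ≈ 0.1088 of each dose.
Accumulation ratio R = 1/(1 − f) ≈ 1/0.8912 ≈ 1.1221.
Single-dose peak C₀ = D/Vd = 1542/58 ≈ 26.586 μg/mL.
Steady-state peak Cmax,ss = C₀·R ≈ 26.586 × 1.1221 ≈ 29.832 μg/mL.
One interval later, Cmin,ss = Cmax,ss·e^(−kτ) ≈ 29.832 × 0.1088 ≈ 3.246 μg/mL.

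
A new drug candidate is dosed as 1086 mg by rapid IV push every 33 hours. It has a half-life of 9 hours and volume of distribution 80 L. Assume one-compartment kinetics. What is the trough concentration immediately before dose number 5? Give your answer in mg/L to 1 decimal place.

1.2 mg/L

f = (1/2)^(τ/t½) = (1/2)^(33/9) ≈ 0.0787.
C₀ = D/Vd = 1086/80 ≈ 13.575 mg/L.
Before the 5th dose, 4 doses have been given. Superposition: Cmin = C₀·(f + f² + … + f^4).
≈ 13.575 × (0.0787 + 0.0062 + 0.0005 + 0.0000) ≈ 13.575 × 0.0854 ≈ 1.159 mg/L.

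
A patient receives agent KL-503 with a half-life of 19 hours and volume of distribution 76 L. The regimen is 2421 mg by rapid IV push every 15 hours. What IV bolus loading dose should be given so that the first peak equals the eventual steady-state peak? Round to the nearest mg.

5745 mg

f = (1/2)^(15/19) ≈ 0.578555; accumulation ratio R = 1/(1−f) ≈ 2.37279.
Loading dose to hit Cmax,ss on first dose: D_load = D_maint·R ≈ 2421 × 2.37279 ≈ 5744.52 mg.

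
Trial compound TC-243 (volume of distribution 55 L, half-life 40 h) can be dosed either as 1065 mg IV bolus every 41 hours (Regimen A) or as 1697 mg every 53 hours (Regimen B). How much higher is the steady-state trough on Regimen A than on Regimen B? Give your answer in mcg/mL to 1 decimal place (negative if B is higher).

-1.8 mcg/mL

Regimen A: f = (1/2)^(41/40) ≈ 0.4914; Cmin,ss = (1065/55)·f/(1−f) ≈ 18.709 mcg/mL.
Regimen B: f = (1/2)^(53/40) ≈ 0.3991; Cmin,ss = (1697/55)·f/(1−f) ≈ 20.493 mcg/mL.
Difference ≈ 18.709 − 20.493 ≈ -1.784 mcg/mL.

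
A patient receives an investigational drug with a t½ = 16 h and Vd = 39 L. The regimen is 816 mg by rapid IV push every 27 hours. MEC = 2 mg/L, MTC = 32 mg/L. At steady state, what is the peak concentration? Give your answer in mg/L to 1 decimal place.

30.3 mg/L

k = ln2/t½ = ln2/16 ≈ 0.043322 h⁻¹; fraction remaining f = e^(−kτ) = e^(−0.043322×27) ≈ 0.3105.
At steady state, accumulation factor R = 1/(1 − e^(−kτ)) ≈ 1.4503.
Single-dose peak C₀ = D/Vd = 816/39 ≈ 20.923 mg/L.
Steady-state peak Cmax,ss = C₀·R ≈ 20.923 × 1.4503 ≈ 30.345 mg/L.
Peak 30.3 mg/L vs MTC 32 mg/L: below toxic threshold.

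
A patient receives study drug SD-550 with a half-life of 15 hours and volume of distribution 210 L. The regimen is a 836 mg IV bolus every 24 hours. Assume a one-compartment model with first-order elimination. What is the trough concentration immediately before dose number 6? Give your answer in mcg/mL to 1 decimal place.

f = (1/2)^(τ/t½) = (1/2)^(24/15) ≈ 0.3299.
C₀ = D/Vd = 836/210 ≈ 3.981 mcg/mL.
Before the 6th dose, 5 doses have been given. Superposition: Cmin = C₀·(f + f² + … + f^5).
≈ 3.981 × (0.3299 + 0.1088 + 0.0359 + 0.0118 + 0.0039) ≈ 3.981 × 0.4903 ≈ 1.952 mcg/mL.

2.0 mcg/mL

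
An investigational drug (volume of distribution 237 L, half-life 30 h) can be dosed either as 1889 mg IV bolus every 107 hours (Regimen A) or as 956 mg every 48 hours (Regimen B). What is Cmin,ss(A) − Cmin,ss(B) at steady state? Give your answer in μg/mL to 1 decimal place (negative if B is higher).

-1.3 μg/mL

Regimen A: f = (1/2)^(107/30) ≈ 0.0844; Cmin,ss = (1889/237)·f/(1−f) ≈ 0.735 μg/mL.
Regimen B: f = (1/2)^(48/30) ≈ 0.3299; Cmin,ss = (956/237)·f/(1−f) ≈ 1.986 μg/mL.
Difference ≈ 0.735 − 1.986 ≈ -1.251 μg/mL.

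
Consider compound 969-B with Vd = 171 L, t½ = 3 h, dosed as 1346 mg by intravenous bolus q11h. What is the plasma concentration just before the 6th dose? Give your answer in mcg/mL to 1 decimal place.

f = (1/2)^(τ/t½) = (1/2)^(11/3) ≈ 0.0787.
C₀ = D/Vd = 1346/171 ≈ 7.871 mcg/mL.
Before the 6th dose, 5 doses have been given. Superposition: Cmin = C₀·(f + f² + … + f^5).
≈ 7.871 × (0.0787 + 0.0062 + 0.0005 + 0.0000 + 0.0000) ≈ 7.871 × 0.0854 ≈ 0.672 mcg/mL.

0.7 mcg/mL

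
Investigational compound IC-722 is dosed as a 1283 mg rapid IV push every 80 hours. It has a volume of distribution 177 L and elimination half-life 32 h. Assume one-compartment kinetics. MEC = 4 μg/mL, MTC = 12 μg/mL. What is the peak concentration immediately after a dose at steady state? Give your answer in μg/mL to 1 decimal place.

8.8 μg/mL

τ/t½ = 80/32 ≈ 2.5, so fraction remaining f = (1/2)^(80/32) ≈ 0.1768.
At steady state, accumulation factor R = 1/(1 − e^(−kτ)) ≈ 1.2148.
Each bolus raises the concentration by D/Vd = 1283/177 ≈ 7.249 μg/mL.
Steady-state peak Cmax,ss = C₀·R ≈ 7.249 × 1.2148 ≈ 8.806 μg/mL.
Peak 8.8 μg/mL vs MTC 12 μg/mL: below toxic threshold.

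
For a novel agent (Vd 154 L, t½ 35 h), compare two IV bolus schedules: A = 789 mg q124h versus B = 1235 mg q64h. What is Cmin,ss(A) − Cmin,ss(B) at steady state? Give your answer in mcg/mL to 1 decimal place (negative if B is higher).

Regimen A: f = (1/2)^(124/35) ≈ 0.0858; Cmin,ss = (789/154)·f/(1−f) ≈ 0.481 mcg/mL.
Regimen B: f = (1/2)^(64/35) ≈ 0.2815; Cmin,ss = (1235/154)·f/(1−f) ≈ 3.142 mcg/mL.
Difference ≈ 0.481 − 3.142 ≈ -2.661 mcg/mL.

-2.7 mcg/mL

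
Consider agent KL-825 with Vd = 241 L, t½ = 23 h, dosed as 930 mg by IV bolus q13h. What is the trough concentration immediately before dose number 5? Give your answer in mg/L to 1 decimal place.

6.4 mg/L

f = (1/2)^(τ/t½) = (1/2)^(13/23) ≈ 0.6759.
C₀ = D/Vd = 930/241 ≈ 3.859 mg/L.
Before the 5th dose, 4 doses have been given. Superposition: Cmin = C₀·(f + f² + … + f^4).
≈ 3.859 × (0.6759 + 0.4568 + 0.3088 + 0.2087) ≈ 3.859 × 1.6502 ≈ 6.368 mg/L.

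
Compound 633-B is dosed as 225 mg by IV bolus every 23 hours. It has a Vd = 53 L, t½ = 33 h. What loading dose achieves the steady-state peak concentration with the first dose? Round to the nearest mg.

f = (1/2)^(23/33) ≈ 0.616867; accumulation ratio R = 1/(1−f) ≈ 2.61006.
Loading dose to hit Cmax,ss on first dose: D_load = D_maint·R ≈ 225 × 2.61006 ≈ 587.26 mg.

587 mg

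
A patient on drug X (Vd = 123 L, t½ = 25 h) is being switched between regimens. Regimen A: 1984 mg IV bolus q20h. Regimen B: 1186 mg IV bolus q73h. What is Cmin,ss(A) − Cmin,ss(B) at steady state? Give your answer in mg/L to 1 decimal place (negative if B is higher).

Regimen A: f = (1/2)^(20/25) ≈ 0.5743; Cmin,ss = (1984/123)·f/(1−f) ≈ 21.761 mg/L.
Regimen B: f = (1/2)^(73/25) ≈ 0.1321; Cmin,ss = (1186/123)·f/(1−f) ≈ 1.468 mg/L.
Difference ≈ 21.761 − 1.468 ≈ 20.293 mg/L.

20.3 mg/L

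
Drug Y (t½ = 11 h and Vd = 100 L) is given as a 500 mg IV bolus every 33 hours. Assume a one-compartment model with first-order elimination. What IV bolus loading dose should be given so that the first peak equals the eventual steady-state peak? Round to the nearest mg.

f = (1/2)^(33/11) ≈ 0.125000; accumulation ratio R = 1/(1−f) ≈ 1.14286.
Loading dose to hit Cmax,ss on first dose: D_load = D_maint·R ≈ 500 × 1.14286 ≈ 571.43 mg.

571 mg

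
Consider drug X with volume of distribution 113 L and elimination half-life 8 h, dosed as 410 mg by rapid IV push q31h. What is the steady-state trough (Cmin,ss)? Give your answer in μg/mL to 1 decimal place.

0.3 μg/mL

τ/t½ = 31/8 ≈ 3.875, so fraction remaining f = (1/2)^(31/8) ≈ 0.0682.
Accumulation ratio R = 1/(1 − f) ≈ 1/0.9318 ≈ 1.0732.
Single-dose peak C₀ = D/Vd = 410/113 ≈ 3.628 μg/mL.
Cmax,ss = C₀/(1 − f) ≈ 3.628/0.9318 ≈ 3.894 μg/mL.
Steady-state trough Cmin,ss = Cmax,ss·f ≈ 3.894 × 0.0682 ≈ 0.266 μg/mL.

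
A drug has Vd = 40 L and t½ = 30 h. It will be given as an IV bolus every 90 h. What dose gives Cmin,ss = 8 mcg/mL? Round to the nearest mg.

2240 mg

τ/t½ = 90/30 ≈ 3, so f = (1/2)^(90/30) ≈ 0.125000.
Cmin,ss = (D/Vd)·f/(1−f), so D = Cmin,ss·Vd·(1−f)/f.
D = 8 × 40 × (1−f)/f ≈ 8 × 40 × 7.00000 ≈ 2240.00 mg.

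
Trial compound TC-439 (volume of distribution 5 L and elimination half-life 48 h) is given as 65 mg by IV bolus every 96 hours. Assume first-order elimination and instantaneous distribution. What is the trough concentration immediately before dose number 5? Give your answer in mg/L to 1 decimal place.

f = (1/2)^(τ/t½) = (1/2)^(96/48) ≈ 0.2500.
C₀ = D/Vd = 65/5 ≈ 13.000 mg/L.
Before the 5th dose, 4 doses have been given. Superposition: Cmin = C₀·(f + f² + … + f^4).
≈ 13.000 × (0.2500 + 0.0625 + 0.0156 + 0.0039) ≈ 13.000 × 0.3320 ≈ 4.316 mg/L.

4.3 mg/L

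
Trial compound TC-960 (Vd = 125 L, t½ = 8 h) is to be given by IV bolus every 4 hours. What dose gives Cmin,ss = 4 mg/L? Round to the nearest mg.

τ/t½ = 4/8 ≈ 0.5, so f = (1/2)^(4/8) ≈ 0.707107.
Cmin,ss = (D/Vd)·f/(1−f), so D = Cmin,ss·Vd·(1−f)/f.
D = 4 × 125 × (1−f)/f ≈ 4 × 125 × 0.41421 ≈ 207.11 mg.

207 mg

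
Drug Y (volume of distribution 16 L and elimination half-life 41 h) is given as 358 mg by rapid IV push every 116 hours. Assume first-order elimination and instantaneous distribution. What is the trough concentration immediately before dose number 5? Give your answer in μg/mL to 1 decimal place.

f = (1/2)^(τ/t½) = (1/2)^(116/41) ≈ 0.1407.
C₀ = D/Vd = 358/16 ≈ 22.375 μg/mL.
Before the 5th dose, 4 doses have been given. Superposition: Cmin = C₀·(f + f² + … + f^4).
≈ 22.375 × (0.1407 + 0.0198 + 0.0028 + 0.0004) ≈ 22.375 × 0.1637 ≈ 3.663 μg/mL.

3.7 μg/mL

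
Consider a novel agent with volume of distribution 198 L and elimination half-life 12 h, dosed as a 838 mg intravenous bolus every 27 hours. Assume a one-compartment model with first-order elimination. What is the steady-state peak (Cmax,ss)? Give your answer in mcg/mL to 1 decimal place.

τ/t½ = 27/12 ≈ 2.25, so fraction remaining f = (1/2)^(27/12) ≈ 0.2102.
At steady state, accumulation factor R = 1/(1 − e^(−kτ)) ≈ 1.2661.
Each bolus raises the concentration by D/Vd = 838/198 ≈ 4.232 mcg/mL.
Cmax,ss = C₀/(1 − f) ≈ 4.232/0.7898 ≈ 5.358 mcg/mL.

5.4 mcg/mL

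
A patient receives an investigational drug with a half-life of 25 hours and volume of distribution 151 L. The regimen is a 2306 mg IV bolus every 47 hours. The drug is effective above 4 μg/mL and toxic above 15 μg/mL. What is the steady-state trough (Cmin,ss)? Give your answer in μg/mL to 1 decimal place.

Over one 47-h interval, 47/25 ≈ 1.88 half-lives elapse, leaving f ≈ 0.2717 of each dose.
Accumulation ratio R = 1/(1 − f) ≈ 1/0.7283 ≈ 1.3731.
Single-dose peak C₀ = D/Vd = 2306/151 ≈ 15.272 μg/mL.
Cmax,ss = C₀/(1 − f) ≈ 15.272/0.7283 ≈ 20.969 μg/mL.
Steady-state trough Cmin,ss = Cmax,ss·f ≈ 20.969 × 0.2717 ≈ 5.697 μg/mL.
Trough 5.7 μg/mL vs MEC 4 μg/mL: adequate.

5.7 μg/mL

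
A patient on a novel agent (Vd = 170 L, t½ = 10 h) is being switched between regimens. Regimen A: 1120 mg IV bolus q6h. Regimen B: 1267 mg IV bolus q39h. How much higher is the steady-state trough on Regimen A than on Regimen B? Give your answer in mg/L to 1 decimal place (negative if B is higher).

Regimen A: f = (1/2)^(6/10) ≈ 0.6598; Cmin,ss = (1120/170)·f/(1−f) ≈ 12.778 mg/L.
Regimen B: f = (1/2)^(39/10) ≈ 0.0670; Cmin,ss = (1267/170)·f/(1−f) ≈ 0.535 mg/L.
Difference ≈ 12.778 − 0.535 ≈ 12.243 mg/L.

12.2 mg/L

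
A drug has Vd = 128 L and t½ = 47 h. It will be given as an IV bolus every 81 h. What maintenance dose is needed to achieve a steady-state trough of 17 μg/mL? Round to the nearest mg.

5009 mg

τ/t½ = 81/47 ≈ 1.7234, so f = (1/2)^(81/47) ≈ 0.302833.
Cmin,ss = (D/Vd)·f/(1−f), so D = Cmin,ss·Vd·(1−f)/f.
D = 17 × 128 × (1−f)/f ≈ 17 × 128 × 2.30215 ≈ 5009.48 mg.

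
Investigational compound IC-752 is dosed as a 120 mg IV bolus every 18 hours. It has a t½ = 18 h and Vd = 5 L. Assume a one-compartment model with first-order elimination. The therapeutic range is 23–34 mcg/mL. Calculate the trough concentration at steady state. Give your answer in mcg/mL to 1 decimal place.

24.0 mcg/mL

The dosing interval is 1 half-life, so f = 2^(−1) = 0.5.
At steady state, R = 1/(1 − 0.5) = 2/1.
Single-dose peak C₀ = D/Vd = 120/5 = 24 mcg/mL.
Steady-state peak Cmax,ss = C₀·R = 24 × 2/1 ≈ 48.000 mcg/mL.
Steady-state trough Cmin,ss = Cmax,ss·f ≈ 48.000 × 0.5 ≈ 24.000 mcg/mL.
Trough 24.0 mcg/mL vs MEC 23 mcg/mL: adequate.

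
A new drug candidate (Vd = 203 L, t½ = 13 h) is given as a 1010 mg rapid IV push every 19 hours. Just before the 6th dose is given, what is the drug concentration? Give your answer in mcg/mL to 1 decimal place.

f = (1/2)^(τ/t½) = (1/2)^(19/13) ≈ 0.3631.
C₀ = D/Vd = 1010/203 ≈ 4.975 mcg/mL.
Before the 6th dose, 5 doses have been given. Superposition: Cmin = C₀·(f + f² + … + f^5).
≈ 4.975 × (0.3631 + 0.1318 + 0.0479 + 0.0174 + 0.0063) ≈ 4.975 × 0.5665 ≈ 2.818 mcg/mL.

2.8 mcg/mL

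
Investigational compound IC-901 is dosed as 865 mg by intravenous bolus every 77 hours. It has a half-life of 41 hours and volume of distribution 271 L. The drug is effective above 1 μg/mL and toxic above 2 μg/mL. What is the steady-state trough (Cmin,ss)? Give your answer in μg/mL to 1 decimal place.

k = ln2/t½ = ln2/41 ≈ 0.016906 h⁻¹; fraction remaining f = e^(−kτ) = e^(−0.016906×77) ≈ 0.2721.
At steady state, accumulation factor R = 1/(1 − e^(−kτ)) ≈ 1.3738.
Each bolus raises the concentration by D/Vd = 865/271 ≈ 3.192 μg/mL.
Steady-state peak Cmax,ss = C₀·R ≈ 3.192 × 1.3738 ≈ 4.385 μg/mL.
One interval later, Cmin,ss = Cmax,ss·e^(−kτ) ≈ 4.385 × 0.2721 ≈ 1.193 μg/mL.
Trough 1.2 μg/mL vs MEC 1 μg/mL: adequate.

1.2 μg/mL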